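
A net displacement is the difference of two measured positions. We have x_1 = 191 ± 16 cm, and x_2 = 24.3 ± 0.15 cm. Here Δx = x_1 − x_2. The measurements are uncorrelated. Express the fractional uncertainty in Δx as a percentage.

For a sum/difference, combine absolute errors in quadrature:
  (δx_1)² = 256;  (δx_2)² = 0.0225
δΔx = √(256) = 16.0 cm
Δx = 167 cm, so δΔx/Δx = 16.0/167 = 0.0960.

9.60%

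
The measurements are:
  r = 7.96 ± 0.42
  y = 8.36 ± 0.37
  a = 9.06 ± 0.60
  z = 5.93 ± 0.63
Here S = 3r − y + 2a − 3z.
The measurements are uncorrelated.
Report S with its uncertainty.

For a sum/difference, combine absolute errors in quadrature:
  (3·δr)² = 1.59;  (δy)² = 0.137;  (2·δa)² = 1.44;  (3·δz)² = 3.57
δS = √(6.74) = 2.60
S = 15.9.

15.9 ± 2.60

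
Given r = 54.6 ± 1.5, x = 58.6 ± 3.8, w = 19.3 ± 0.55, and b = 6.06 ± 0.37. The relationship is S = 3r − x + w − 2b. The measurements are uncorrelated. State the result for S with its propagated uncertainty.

112 ± 5.96

Absolute uncertainties add in quadrature for a linear combination:
  (3·δr)² = 20.2;  (δx)² = 14.4;  (δw)² = 0.303;  (2·δb)² = 0.548
δS = √(35.5) = 5.96
S = 112.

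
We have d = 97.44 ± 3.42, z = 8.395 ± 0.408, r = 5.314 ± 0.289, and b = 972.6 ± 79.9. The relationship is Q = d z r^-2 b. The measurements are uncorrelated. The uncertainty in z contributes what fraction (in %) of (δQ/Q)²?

(δQ/Q)² = (1·δd/d)² + (1·δz/z)² + (-2·δr/r)² + (1·δb/b)²
  d term: (1×0.0351)² = 0.00123
  z term: (1×0.0486)² = 0.00236
  r term: (-2×0.0544)² = 0.0118
  b term: (1×0.0822)² = 0.00675
Total = 0.0222. Share from z = 0.00236/0.0222 = 0.107.

10.7%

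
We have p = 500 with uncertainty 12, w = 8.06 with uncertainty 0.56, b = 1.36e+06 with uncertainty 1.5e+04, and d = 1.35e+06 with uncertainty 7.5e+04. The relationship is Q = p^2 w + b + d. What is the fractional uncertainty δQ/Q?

Let h = p^2·w = 2.02e+06. δh/h = √((2·δp/p)² + (1·δw/w)²) = √(0.00230 + 0.00483) = 0.0844, so δh = 1.7e+05.
Q = h + b + d: δQ = √(δh² + δb² + δd²) = √(2.9e+10 + 2.25e+08 + 5.62e+09) = 1.87e+05
Q = 4.72e+06, so δQ/Q = 1.87e+05/4.72e+06 = 0.0395.

0.0395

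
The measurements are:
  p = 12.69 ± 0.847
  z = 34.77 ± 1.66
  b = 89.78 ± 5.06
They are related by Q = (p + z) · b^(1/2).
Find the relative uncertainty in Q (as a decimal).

Let u = p + z = 47.46. δu = √(δp² + δz²) = √(0.717 + 2.76) = 1.86, so δu/u = 0.0393.
Q is then a monomial in u, b:
δQ/Q = √((δu/u)² + (½·δb/b)²) = √(0.00154 + 0.000794) = 0.0483

0.0483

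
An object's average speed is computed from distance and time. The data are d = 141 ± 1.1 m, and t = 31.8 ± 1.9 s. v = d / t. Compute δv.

Each factor contributes (exponent × relative error)² to (δv/v)²:
  (1·δd/d)² = (1×0.00780)² = 6.09e-05;  (-1·δt/t)² = (-1×0.0597)² = 0.00357
δv/v = √(0.00363) = 0.0603
v = 4.43 m/s, so δv = 0.0603 × 4.43 = 0.267 m/s.

0.267 m/s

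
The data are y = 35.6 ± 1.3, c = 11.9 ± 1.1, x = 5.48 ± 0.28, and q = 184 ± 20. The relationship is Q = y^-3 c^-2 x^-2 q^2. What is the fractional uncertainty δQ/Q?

Q is a product of powers, so relative uncertainties combine in quadrature:
  (-3·δy/y)² = (-3×0.0365)² = 0.0120;  (-2·δc/c)² = (-2×0.0924)² = 0.0342;  (-2·δx/x)² = (-2×0.0511)² = 0.0104;  (2·δq/q)² = (2×0.109)² = 0.0473
δQ/Q = √(0.104) = 0.322

0.322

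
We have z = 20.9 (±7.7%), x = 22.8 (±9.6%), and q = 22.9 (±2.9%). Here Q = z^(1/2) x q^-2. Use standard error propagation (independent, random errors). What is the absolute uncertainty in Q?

Q is a product of powers, so relative uncertainties combine in quadrature:
  (½·δz/z)² = (0.5×0.0770)² = 0.00148;  (1·δx/x)² = (1×0.0960)² = 0.00922;  (-2·δq/q)² = (-2×0.0290)² = 0.00336
δQ/Q = √(0.0141) = 0.119
Q = 0.199, so δQ = 0.119 × 0.199 = 0.0236.

0.0236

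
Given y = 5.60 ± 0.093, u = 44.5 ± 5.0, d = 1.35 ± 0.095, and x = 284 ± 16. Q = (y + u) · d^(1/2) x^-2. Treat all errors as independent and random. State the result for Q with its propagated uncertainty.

0.000722 ± 0.000112

Let w = y + u = 50.1. δw = √(δy² + δu²) = √(0.00865 + 25.0) = 5.00, so δw/w = 0.0998.
Q is then a monomial in w, d, x:
δQ/Q = √((δw/w)² + (½·δd/d)² + (-2·δx/x)²) = √(0.00996 + 0.00124 + 0.0127) = 0.155
Q = 0.000722, so δQ = 0.155 × 0.000722 = 0.000112.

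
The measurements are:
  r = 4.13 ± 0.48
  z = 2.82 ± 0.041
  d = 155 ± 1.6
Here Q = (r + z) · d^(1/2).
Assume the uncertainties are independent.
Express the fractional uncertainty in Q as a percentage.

Let u = r + z = 6.95. δu = √(δr² + δz²) = √(0.230 + 0.00168) = 0.482, so δu/u = 0.0693.
Q is then a monomial in u, d:
δQ/Q = √((δu/u)² + (½·δd/d)²) = √(0.00480 + 2.66e-05) = 0.0695

6.95%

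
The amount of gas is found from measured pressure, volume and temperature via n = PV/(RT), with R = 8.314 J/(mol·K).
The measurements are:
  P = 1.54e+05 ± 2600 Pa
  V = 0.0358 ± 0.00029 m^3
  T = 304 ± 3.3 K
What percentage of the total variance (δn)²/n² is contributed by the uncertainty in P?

(δn/n)² = (1·δP/P)² + (1·δV/V)² + (-1·δT/T)²
  P term: (1×0.0169)² = 0.000285
  V term: (1×0.00810)² = 6.56e-05
  T term: (-1×0.0109)² = 0.000118
Total = 0.000468. Share from P = 0.000285/0.000468 = 0.608.

60.8%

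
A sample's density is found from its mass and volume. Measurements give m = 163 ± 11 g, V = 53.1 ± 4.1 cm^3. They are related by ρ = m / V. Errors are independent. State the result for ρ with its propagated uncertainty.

ρ is a product of powers, so relative uncertainties combine in quadrature:
  (1·δm/m)² = (1×0.0675)² = 0.00455;  (-1·δV/V)² = (-1×0.0772)² = 0.00596
δρ/ρ = √(0.0105) = 0.103
ρ = 3.07 g/cm^3, so δρ = 0.103 × 3.07 = 0.315 g/cm^3.

3.07 ± 0.315 g/cm^3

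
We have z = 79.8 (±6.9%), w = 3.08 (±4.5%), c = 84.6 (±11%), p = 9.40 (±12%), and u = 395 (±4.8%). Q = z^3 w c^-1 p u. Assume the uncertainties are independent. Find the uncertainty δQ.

Since Q is a product/quotient, work with relative uncertainties:
  (3·δz/z)² = (3×0.0690)² = 0.0428;  (1·δw/w)² = (1×0.0450)² = 0.00202;  (-1·δc/c)² = (-1×0.110)² = 0.0121;  (1·δp/p)² = (1×0.120)² = 0.0144;  (1·δu/u)² = (1×0.0480)² = 0.00230
δQ/Q = √(0.0737) = 0.271
Q = 6.87e+07, so δQ = 0.271 × 6.87e+07 = 1.86e+07.

1.86e+07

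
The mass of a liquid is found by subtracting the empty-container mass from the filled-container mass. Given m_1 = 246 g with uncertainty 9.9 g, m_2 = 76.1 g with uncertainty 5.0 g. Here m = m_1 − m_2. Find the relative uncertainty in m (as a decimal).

For a sum/difference, combine absolute errors in quadrature:
  (δm_1)² = 98.0;  (δm_2)² = 25.0
δm = √(123) = 11.1 g
m = 170 g, so δm/m = 11.1/170 = 0.0653.

0.0653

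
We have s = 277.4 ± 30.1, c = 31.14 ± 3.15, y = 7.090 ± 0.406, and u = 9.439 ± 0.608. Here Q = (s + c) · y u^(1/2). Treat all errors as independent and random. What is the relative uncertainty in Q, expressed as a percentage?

11.8%

Let w = s + c = 308.5. δw = √(δs² + δc²) = √(906 + 9.92) = 30.3, so δw/w = 0.0981.
Q is then a monomial in w, y, u:
δQ/Q = √((δw/w)² + (1·δy/y)² + (½·δu/u)²) = √(0.00962 + 0.00328 + 0.00104) = 0.118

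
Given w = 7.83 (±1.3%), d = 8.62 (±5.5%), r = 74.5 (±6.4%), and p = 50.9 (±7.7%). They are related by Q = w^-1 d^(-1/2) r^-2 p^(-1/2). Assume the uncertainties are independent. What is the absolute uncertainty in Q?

1.51e-07

Relative error in a monomial: (δQ/Q)² = Σ (nᵢ · δxᵢ/xᵢ)².
  (-1·δw/w)² = (-1×0.0130)² = 0.000169;  (−½·δd/d)² = (-0.5×0.0550)² = 0.000756;  (-2·δr/r)² = (-2×0.0640)² = 0.0164;  (−½·δp/p)² = (-0.5×0.0770)² = 0.00148
δQ/Q = √(0.0188) = 0.137
Q = 1.1e-06, so δQ = 0.137 × 1.1e-06 = 1.51e-07.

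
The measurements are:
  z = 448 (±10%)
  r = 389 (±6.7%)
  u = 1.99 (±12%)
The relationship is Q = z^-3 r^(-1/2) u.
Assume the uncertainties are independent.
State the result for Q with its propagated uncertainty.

(1.12 ± 0.365) × 10^-9

For a monomial Q ∝ z^-3, r^(-1/2), u, fractional errors add in quadrature:
  (-3·δz/z)² = (-3×0.100)² = 0.0900;  (−½·δr/r)² = (-0.5×0.0670)² = 0.00112;  (1·δu/u)² = (1×0.120)² = 0.0144
δQ/Q = √(0.106) = 0.325
Q = 1.12e-09, so δQ = 0.325 × 1.12e-09 = 3.65e-10.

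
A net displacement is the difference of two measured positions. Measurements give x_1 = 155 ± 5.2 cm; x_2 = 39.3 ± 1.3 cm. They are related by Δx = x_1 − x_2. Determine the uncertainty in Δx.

5.36 cm

Δx is a linear combination, so absolute uncertainties add in quadrature:
  (δx_1)² = 27.0;  (δx_2)² = 1.69
δΔx = √(28.7) = 5.36 cm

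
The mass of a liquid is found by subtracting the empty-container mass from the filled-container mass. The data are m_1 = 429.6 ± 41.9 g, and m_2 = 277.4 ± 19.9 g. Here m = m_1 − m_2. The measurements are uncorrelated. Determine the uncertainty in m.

For a sum/difference, combine absolute errors in quadrature:
  (δm_1)² = 1760;  (δm_2)² = 396
δm = √(2150) = 46.4 g

46.4 g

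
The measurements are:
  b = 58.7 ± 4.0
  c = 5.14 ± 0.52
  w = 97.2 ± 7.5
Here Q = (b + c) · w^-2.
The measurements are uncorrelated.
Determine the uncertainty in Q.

Let u = b + c = 63.8. δu = √(δb² + δc²) = √(16.0 + 0.270) = 4.03, so δu/u = 0.0632.
Q is then a monomial in u, w:
δQ/Q = √((δu/u)² + (-2·δw/w)²) = √(0.00399 + 0.0238) = 0.167
Q = 0.00676, so δQ = 0.167 × 0.00676 = 0.00113.

0.00113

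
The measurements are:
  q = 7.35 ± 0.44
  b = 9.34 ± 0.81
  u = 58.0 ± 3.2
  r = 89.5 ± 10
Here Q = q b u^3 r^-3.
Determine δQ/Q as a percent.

38.8%

Each factor contributes (exponent × relative error)² to (δQ/Q)²:
  (1·δq/q)² = (1×0.0599)² = 0.00358;  (1·δb/b)² = (1×0.0867)² = 0.00752;  (3·δu/u)² = (3×0.0552)² = 0.0274;  (-3·δr/r)² = (-3×0.112)² = 0.112
δQ/Q = √(0.151) = 0.388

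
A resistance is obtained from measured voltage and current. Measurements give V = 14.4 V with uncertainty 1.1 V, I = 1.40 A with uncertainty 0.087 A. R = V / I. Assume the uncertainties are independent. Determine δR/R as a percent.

9.85%

For a monomial R ∝ V, I^-1, fractional errors add in quadrature:
  (1·δV/V)² = (1×0.0764)² = 0.00584;  (-1·δI/I)² = (-1×0.0621)² = 0.00386
δR/R = √(0.00970) = 0.0985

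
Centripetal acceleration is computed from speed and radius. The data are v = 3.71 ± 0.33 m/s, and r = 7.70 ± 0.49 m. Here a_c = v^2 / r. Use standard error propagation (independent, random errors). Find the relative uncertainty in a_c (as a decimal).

0.189

For a monomial a_c ∝ v^2, r^-1, fractional errors add in quadrature:
  (2·δv/v)² = (2×0.0889)² = 0.0316;  (-1·δr/r)² = (-1×0.0636)² = 0.00405
δa_c/a_c = √(0.0357) = 0.189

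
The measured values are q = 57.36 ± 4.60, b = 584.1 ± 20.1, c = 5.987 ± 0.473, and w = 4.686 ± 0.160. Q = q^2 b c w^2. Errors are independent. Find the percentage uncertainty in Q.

Each factor contributes (exponent × relative error)² to (δQ/Q)²:
  (2·δq/q)² = (2×0.0802)² = 0.0257;  (1·δb/b)² = (1×0.0344)² = 0.00118;  (1·δc/c)² = (1×0.0790)² = 0.00624;  (2·δw/w)² = (2×0.0341)² = 0.00466
δQ/Q = √(0.0378) = 0.194

19.4%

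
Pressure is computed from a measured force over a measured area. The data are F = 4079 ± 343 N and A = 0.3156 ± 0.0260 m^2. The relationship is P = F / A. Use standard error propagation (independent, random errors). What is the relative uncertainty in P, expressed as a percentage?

P is a product of powers, so relative uncertainties combine in quadrature:
  (1·δF/F)² = (1×0.0841)² = 0.00707;  (-1·δA/A)² = (-1×0.0824)² = 0.00679
δP/P = √(0.0139) = 0.118

11.8%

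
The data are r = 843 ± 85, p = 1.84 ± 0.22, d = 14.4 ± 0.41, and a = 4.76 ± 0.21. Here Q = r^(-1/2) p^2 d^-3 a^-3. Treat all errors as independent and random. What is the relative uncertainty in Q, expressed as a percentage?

29.1%

Each factor contributes (exponent × relative error)² to (δQ/Q)²:
  (−½·δr/r)² = (-0.5×0.101)² = 0.00254;  (2·δp/p)² = (2×0.120)² = 0.0572;  (-3·δd/d)² = (-3×0.0285)² = 0.00730;  (-3·δa/a)² = (-3×0.0441)² = 0.0175
δQ/Q = √(0.0845) = 0.291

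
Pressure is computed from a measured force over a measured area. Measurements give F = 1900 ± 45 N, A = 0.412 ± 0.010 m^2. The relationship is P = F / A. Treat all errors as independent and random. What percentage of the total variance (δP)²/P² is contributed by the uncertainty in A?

51.2%

(δP/P)² = (1·δF/F)² + (-1·δA/A)²
  F term: (1×0.0237)² = 0.000561
  A term: (-1×0.0243)² = 0.000589
Total = 0.00115. Share from A = 0.000589/0.00115 = 0.512.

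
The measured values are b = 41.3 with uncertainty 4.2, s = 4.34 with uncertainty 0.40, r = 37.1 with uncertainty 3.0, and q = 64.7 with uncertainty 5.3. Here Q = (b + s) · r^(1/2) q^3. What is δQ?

Let u = b + s = 45.6. δu = √(δb² + δs²) = √(17.6 + 0.160) = 4.22, so δu/u = 0.0924.
Q is then a monomial in u, r, q:
δQ/Q = √((δu/u)² + (½·δr/r)² + (3·δq/q)²) = √(0.00855 + 0.00163 + 0.0604) = 0.266
Q = 7.53e+07, so δQ = 0.266 × 7.53e+07 = 2e+07.

2e+07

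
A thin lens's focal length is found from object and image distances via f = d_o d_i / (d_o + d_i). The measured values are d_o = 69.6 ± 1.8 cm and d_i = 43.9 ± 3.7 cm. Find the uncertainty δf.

∂f/∂d_o = (d_i/(d_o+d_i))² = 0.150;  ∂f/∂d_i = (d_o/(d_o+d_i))² = 0.376
δf = √((∂f/∂d_o · δd_o)² + (∂f/∂d_i · δd_i)²) = √(0.0725 + 1.94) = 1.42 cm

1.42 cm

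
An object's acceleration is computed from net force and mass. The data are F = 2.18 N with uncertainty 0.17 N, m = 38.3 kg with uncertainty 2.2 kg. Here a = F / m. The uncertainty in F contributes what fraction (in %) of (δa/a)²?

(δa/a)² = (1·δF/F)² + (-1·δm/m)²
  F term: (1×0.0780)² = 0.00608
  m term: (-1×0.0574)² = 0.00330
Total = 0.00938. Share from F = 0.00608/0.00938 = 0.648.

64.8%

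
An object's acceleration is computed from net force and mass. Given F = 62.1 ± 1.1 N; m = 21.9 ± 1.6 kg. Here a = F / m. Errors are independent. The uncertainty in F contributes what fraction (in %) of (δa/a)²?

5.55%

(δa/a)² = (1·δF/F)² + (-1·δm/m)²
  F term: (1×0.0177)² = 0.000314
  m term: (-1×0.0731)² = 0.00534
Total = 0.00565. Share from F = 0.000314/0.00565 = 0.0555.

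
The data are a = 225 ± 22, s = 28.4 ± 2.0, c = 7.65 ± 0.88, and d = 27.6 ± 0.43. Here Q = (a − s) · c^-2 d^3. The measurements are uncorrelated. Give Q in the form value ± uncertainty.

70600 ± 18400

Let u = a − s = 197. δu = √(δa² + δs²) = √(484 + 4.00) = 22.1, so δu/u = 0.112.
Q is then a monomial in u, c, d:
δQ/Q = √((δu/u)² + (-2·δc/c)² + (3·δd/d)²) = √(0.0126 + 0.0529 + 0.00218) = 0.260
Q = 70600, so δQ = 0.260 × 70600 = 18400.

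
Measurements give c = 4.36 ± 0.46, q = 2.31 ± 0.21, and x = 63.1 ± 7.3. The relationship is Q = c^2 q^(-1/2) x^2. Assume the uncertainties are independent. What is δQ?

15800

Q is a product of powers, so relative uncertainties combine in quadrature:
  (2·δc/c)² = (2×0.106)² = 0.0445;  (−½·δq/q)² = (-0.5×0.0909)² = 0.00207;  (2·δx/x)² = (2×0.116)² = 0.0535
δQ/Q = √(0.100) = 0.316
Q = 49800, so δQ = 0.316 × 49800 = 15800.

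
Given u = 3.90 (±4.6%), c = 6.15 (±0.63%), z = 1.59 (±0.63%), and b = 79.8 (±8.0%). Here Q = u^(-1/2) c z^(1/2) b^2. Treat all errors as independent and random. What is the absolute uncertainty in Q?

4050

Each factor contributes (exponent × relative error)² to (δQ/Q)²:
  (−½·δu/u)² = (-0.5×0.0460)² = 0.000529;  (1·δc/c)² = (1×0.00630)² = 3.97e-05;  (½·δz/z)² = (0.5×0.00630)² = 9.92e-06;  (2·δb/b)² = (2×0.0800)² = 0.0256
δQ/Q = √(0.0262) = 0.162
Q = 25000, so δQ = 0.162 × 25000 = 4050.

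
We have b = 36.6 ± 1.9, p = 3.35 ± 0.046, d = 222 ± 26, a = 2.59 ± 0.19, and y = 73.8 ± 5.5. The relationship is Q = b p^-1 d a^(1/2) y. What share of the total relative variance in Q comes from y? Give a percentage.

23.6%

(δQ/Q)² = (1·δb/b)² + (-1·δp/p)² + (1·δd/d)² + (½·δa/a)² + (1·δy/y)²
  b term: (1×0.0519)² = 0.00269
  p term: (-1×0.0137)² = 0.000189
  d term: (1×0.117)² = 0.0137
  a term: (0.5×0.0734)² = 0.00135
  y term: (1×0.0745)² = 0.00555
Total = 0.0235. Share from y = 0.00555/0.0235 = 0.236.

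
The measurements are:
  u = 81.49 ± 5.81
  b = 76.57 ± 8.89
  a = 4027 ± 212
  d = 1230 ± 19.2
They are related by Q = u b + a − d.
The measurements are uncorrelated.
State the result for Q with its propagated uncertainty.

9037 ± 876

Let p = u·b = 6240. δp/p = √((1·δu/u)² + (1·δb/b)²) = √(0.00508 + 0.0135) = 0.136, so δp = 850.
Q = p + a − d: δQ = √(δp² + δa² + δd²) = √(7.23e+05 + 44900 + 369) = 876
Q = 9037.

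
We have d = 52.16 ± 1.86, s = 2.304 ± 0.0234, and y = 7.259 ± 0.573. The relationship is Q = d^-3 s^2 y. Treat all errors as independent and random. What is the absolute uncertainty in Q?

3.65e-05

Q is a product of powers, so relative uncertainties combine in quadrature:
  (-3·δd/d)² = (-3×0.0357)² = 0.0114;  (2·δs/s)² = (2×0.0102)² = 0.000413;  (1·δy/y)² = (1×0.0789)² = 0.00623
δQ/Q = √(0.0181) = 0.134
Q = 0.0002715, so δQ = 0.134 × 0.0002715 = 3.65e-05.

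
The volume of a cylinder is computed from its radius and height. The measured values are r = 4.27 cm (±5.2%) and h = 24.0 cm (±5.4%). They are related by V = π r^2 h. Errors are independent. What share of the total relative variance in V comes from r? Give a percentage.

(δV/V)² = (2·δr/r)² + (1·δh/h)²
  r term: (2×0.0520)² = 0.0108
  h term: (1×0.0540)² = 0.00292
Total = 0.0137. Share from r = 0.0108/0.0137 = 0.788.

78.8%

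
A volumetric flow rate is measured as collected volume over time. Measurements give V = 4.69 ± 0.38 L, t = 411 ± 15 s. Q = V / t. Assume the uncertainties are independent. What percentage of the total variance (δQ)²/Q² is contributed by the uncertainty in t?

(δQ/Q)² = (1·δV/V)² + (-1·δt/t)²
  V term: (1×0.0810)² = 0.00656
  t term: (-1×0.0365)² = 0.00133
Total = 0.00790. Share from t = 0.00133/0.00790 = 0.169.

16.9%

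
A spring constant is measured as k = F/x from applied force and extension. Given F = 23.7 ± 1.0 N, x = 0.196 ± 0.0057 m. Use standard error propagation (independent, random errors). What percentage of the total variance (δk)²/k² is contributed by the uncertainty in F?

(δk/k)² = (1·δF/F)² + (-1·δx/x)²
  F term: (1×0.0422)² = 0.00178
  x term: (-1×0.0291)² = 0.000846
Total = 0.00263. Share from F = 0.00178/0.00263 = 0.678.

67.8%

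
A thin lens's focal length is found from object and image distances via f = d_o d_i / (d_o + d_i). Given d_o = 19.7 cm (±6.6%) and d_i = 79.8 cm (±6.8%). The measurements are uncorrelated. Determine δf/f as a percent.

∂f/∂d_o = (d_i/(d_o+d_i))² = 0.643;  ∂f/∂d_i = (d_o/(d_o+d_i))² = 0.0392
δf = √((∂f/∂d_o · δd_o)² + (∂f/∂d_i · δd_i)²) = √(0.699 + 0.0452) = 0.863 cm
f = 15.8 cm, so δf/f = 0.863/15.8 = 0.0546.

5.46%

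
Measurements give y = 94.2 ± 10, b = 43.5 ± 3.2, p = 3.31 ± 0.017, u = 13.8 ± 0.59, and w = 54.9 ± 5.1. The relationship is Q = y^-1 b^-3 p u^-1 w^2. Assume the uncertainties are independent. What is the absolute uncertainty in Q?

Each factor contributes (exponent × relative error)² to (δQ/Q)²:
  (-1·δy/y)² = (-1×0.106)² = 0.0113;  (-3·δb/b)² = (-3×0.0736)² = 0.0487;  (1·δp/p)² = (1×0.00514)² = 2.64e-05;  (-1·δu/u)² = (-1×0.0428)² = 0.00183;  (2·δw/w)² = (2×0.0929)² = 0.0345
δQ/Q = √(0.0963) = 0.310
Q = 9.32e-05, so δQ = 0.310 × 9.32e-05 = 2.89e-05.

2.89e-05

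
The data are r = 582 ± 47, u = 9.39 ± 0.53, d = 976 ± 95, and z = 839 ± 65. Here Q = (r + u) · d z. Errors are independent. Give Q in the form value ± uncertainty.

Let w = r + u = 591. δw = √(δr² + δu²) = √(2210 + 0.281) = 47.0, so δw/w = 0.0795.
Q is then a monomial in w, d, z:
δQ/Q = √((δw/w)² + (1·δd/d)² + (1·δz/z)²) = √(0.00632 + 0.00947 + 0.00600) = 0.148
Q = 4.84e+08, so δQ = 0.148 × 4.84e+08 = 7.15e+07.

(4.84 ± 0.715) × 10^8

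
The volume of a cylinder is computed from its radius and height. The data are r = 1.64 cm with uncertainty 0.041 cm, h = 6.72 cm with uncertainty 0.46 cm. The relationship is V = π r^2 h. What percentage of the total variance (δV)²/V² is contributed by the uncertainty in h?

65.2%

(δV/V)² = (2·δr/r)² + (1·δh/h)²
  r term: (2×0.0250)² = 0.00250
  h term: (1×0.0685)² = 0.00469
Total = 0.00719. Share from h = 0.00469/0.00719 = 0.652.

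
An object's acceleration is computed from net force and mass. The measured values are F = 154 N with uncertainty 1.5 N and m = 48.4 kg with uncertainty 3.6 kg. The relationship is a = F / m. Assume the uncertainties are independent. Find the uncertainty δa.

0.239 m/s^2

Since a is a product/quotient, work with relative uncertainties:
  (1·δF/F)² = (1×0.00974)² = 9.49e-05;  (-1·δm/m)² = (-1×0.0744)² = 0.00553
δa/a = √(0.00563) = 0.0750
a = 3.18 m/s^2, so δa = 0.0750 × 3.18 = 0.239 m/s^2.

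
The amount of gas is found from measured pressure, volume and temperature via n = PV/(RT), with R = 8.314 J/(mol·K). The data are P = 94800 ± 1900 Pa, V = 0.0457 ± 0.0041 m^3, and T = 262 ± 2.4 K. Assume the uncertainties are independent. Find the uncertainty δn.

0.184 mol

Each factor contributes (exponent × relative error)² to (δn/n)²:
  (1·δP/P)² = (1×0.0200)² = 0.000402;  (1·δV/V)² = (1×0.0897)² = 0.00805;  (-1·δT/T)² = (-1×0.00916)² = 8.39e-05
δn/n = √(0.00853) = 0.0924
n = 1.99 mol, so δn = 0.0924 × 1.99 = 0.184 mol.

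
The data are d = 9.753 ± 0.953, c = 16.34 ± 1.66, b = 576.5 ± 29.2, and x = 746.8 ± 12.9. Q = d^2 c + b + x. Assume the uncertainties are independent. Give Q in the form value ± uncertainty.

2878 ± 344

Let p = d^2·c = 1554. δp/p = √((2·δd/d)² + (1·δc/c)²) = √(0.0382 + 0.0103) = 0.220, so δp = 342.
Q = p + b + x: δQ = √(δp² + δb² + δx²) = √(1.17e+05 + 853 + 166) = 344
Q = 2878.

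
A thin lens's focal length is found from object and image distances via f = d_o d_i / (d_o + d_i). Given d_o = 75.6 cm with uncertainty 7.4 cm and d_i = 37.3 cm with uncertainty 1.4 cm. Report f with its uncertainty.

25.0 ± 1.02 cm

∂f/∂d_o = (d_i/(d_o+d_i))² = 0.109;  ∂f/∂d_i = (d_o/(d_o+d_i))² = 0.448
δf = √((∂f/∂d_o · δd_o)² + (∂f/∂d_i · δd_i)²) = √(0.652 + 0.394) = 1.02 cm
f = 25.0 cm.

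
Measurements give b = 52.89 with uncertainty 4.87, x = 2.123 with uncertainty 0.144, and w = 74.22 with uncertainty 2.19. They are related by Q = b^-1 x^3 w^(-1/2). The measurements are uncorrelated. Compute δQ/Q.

Since Q is a product/quotient, work with relative uncertainties:
  (-1·δb/b)² = (-1×0.0921)² = 0.00848;  (3·δx/x)² = (3×0.0678)² = 0.0414;  (−½·δw/w)² = (-0.5×0.0295)² = 0.000218
δQ/Q = √(0.0501) = 0.224

0.224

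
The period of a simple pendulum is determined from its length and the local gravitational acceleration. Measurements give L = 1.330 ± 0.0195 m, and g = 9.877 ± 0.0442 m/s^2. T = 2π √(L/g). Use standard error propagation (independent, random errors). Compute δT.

0.0177 s

Products/powers → add relative errors in quadrature, weighted by exponent:
  (½·δL/L)² = (0.5×0.0147)² = 5.37e-05;  (−½·δg/g)² = (-0.5×0.00448)² = 5.01e-06
δT/T = √(5.87e-05) = 0.00766
T = 2.306 s, so δT = 0.00766 × 2.306 = 0.0177 s.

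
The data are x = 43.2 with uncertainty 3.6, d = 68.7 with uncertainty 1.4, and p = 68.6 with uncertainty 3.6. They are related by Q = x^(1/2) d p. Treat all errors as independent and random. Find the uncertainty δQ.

Q is a product of powers, so relative uncertainties combine in quadrature:
  (½·δx/x)² = (0.5×0.0833)² = 0.00174;  (1·δd/d)² = (1×0.0204)² = 0.000415;  (1·δp/p)² = (1×0.0525)² = 0.00275
δQ/Q = √(0.00491) = 0.0700
Q = 31000, so δQ = 0.0700 × 31000 = 2170.

2170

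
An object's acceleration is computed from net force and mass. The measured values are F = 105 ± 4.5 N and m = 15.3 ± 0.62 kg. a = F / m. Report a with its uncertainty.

Since a is a product/quotient, work with relative uncertainties:
  (1·δF/F)² = (1×0.0429)² = 0.00184;  (-1·δm/m)² = (-1×0.0405)² = 0.00164
δa/a = √(0.00348) = 0.0590
a = 6.86 m/s^2, so δa = 0.0590 × 6.86 = 0.405 m/s^2.

6.86 ± 0.405 m/s^2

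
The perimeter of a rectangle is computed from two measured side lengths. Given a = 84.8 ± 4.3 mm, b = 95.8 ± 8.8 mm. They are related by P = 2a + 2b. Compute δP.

19.6 mm

P is a linear combination, so absolute uncertainties add in quadrature:
  (2·δa)² = 74.0;  (2·δb)² = 310
δP = √(384) = 19.6 mm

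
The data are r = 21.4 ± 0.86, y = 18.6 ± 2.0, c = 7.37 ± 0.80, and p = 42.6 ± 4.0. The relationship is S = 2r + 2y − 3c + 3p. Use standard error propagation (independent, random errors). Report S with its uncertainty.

Each term contributes (cᵢ δxᵢ)² to (δS)²:
  (2·δr)² = 2.96;  (2·δy)² = 16.0;  (3·δc)² = 5.76;  (3·δp)² = 144
δS = √(169) = 13.0
S = 186.

186 ± 13.0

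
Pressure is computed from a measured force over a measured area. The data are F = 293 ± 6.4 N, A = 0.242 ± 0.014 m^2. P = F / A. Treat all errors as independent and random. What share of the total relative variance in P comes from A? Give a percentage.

87.5%

(δP/P)² = (1·δF/F)² + (-1·δA/A)²
  F term: (1×0.0218)² = 0.000477
  A term: (-1×0.0579)² = 0.00335
Total = 0.00382. Share from A = 0.00335/0.00382 = 0.875.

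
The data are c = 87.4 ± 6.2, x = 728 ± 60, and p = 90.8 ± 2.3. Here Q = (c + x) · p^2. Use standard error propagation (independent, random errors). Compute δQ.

Let u = c + x = 815. δu = √(δc² + δx²) = √(38.4 + 3600) = 60.3, so δu/u = 0.0740.
Q is then a monomial in u, p:
δQ/Q = √((δu/u)² + (2·δp/p)²) = √(0.00547 + 0.00257) = 0.0897
Q = 6.72e+06, so δQ = 0.0897 × 6.72e+06 = 6.03e+05.

6.03e+05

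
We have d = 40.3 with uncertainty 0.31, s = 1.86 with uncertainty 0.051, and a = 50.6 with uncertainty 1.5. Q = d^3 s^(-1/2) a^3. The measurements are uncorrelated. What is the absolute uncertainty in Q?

5.78e+08

Since Q is a product/quotient, work with relative uncertainties:
  (3·δd/d)² = (3×0.00769)² = 0.000533;  (−½·δs/s)² = (-0.5×0.0274)² = 0.000188;  (3·δa/a)² = (3×0.0296)² = 0.00791
δQ/Q = √(0.00863) = 0.0929
Q = 6.22e+09, so δQ = 0.0929 × 6.22e+09 = 5.78e+08.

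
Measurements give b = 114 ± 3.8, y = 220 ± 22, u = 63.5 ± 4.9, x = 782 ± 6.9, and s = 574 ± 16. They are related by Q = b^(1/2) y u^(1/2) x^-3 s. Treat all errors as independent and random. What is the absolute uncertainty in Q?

0.00259

Q is a product of powers, so relative uncertainties combine in quadrature:
  (½·δb/b)² = (0.5×0.0333)² = 0.000278;  (1·δy/y)² = (1×0.100)² = 0.0100;  (½·δu/u)² = (0.5×0.0772)² = 0.00149;  (-3·δx/x)² = (-3×0.00882)² = 0.000701;  (1·δs/s)² = (1×0.0279)² = 0.000777
δQ/Q = √(0.0132) = 0.115
Q = 0.0225, so δQ = 0.115 × 0.0225 = 0.00259.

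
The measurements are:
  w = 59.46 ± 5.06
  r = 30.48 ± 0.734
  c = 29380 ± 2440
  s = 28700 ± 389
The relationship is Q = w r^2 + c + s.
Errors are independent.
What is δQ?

Let p = w·r^2 = 55240. δp/p = √((1·δw/w)² + (2·δr/r)²) = √(0.00724 + 0.00232) = 0.0978, so δp = 5400.
Q = p + c + s: δQ = √(δp² + δc² + δs²) = √(2.92e+07 + 5.95e+06 + 1.51e+05) = 5940

5940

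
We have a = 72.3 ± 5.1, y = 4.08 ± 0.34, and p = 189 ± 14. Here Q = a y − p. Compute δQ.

Let w = a·y = 295. δw/w = √((1·δa/a)² + (1·δy/y)²) = √(0.00498 + 0.00694) = 0.109, so δw = 32.2.
Q = w − p: δQ = √(δw² + δp²) = √(1040 + 196) = 35.1

35.1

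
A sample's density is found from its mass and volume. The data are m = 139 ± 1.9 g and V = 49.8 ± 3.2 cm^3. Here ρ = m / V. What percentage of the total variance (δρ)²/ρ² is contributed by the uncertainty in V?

(δρ/ρ)² = (1·δm/m)² + (-1·δV/V)²
  m term: (1×0.0137)² = 0.000187
  V term: (-1×0.0643)² = 0.00413
Total = 0.00432. Share from V = 0.00413/0.00432 = 0.957.

95.7%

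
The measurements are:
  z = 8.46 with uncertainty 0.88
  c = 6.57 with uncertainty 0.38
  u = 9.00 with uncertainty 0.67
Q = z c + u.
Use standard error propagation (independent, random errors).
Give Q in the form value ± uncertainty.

Let p = z·c = 55.6. δp/p = √((1·δz/z)² + (1·δc/c)²) = √(0.0108 + 0.00335) = 0.119, so δp = 6.62.
Q = p + u: δQ = √(δp² + δu²) = √(43.8 + 0.449) = 6.65
Q = 64.6.

64.6 ± 6.65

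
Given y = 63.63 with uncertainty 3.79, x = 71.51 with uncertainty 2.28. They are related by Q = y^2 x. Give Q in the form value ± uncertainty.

289500 ± 35700

For a monomial Q ∝ y^2, x, fractional errors add in quadrature:
  (2·δy/y)² = (2×0.0596)² = 0.0142;  (1·δx/x)² = (1×0.0319)² = 0.00102
δQ/Q = √(0.0152) = 0.123
Q = 289500, so δQ = 0.123 × 289500 = 35700.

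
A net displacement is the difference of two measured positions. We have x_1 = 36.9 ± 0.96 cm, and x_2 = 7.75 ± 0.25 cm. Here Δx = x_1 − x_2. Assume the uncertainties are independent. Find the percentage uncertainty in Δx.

For a sum/difference, combine absolute errors in quadrature:
  (δx_1)² = 0.922;  (δx_2)² = 0.0625
δΔx = √(0.984) = 0.992 cm
Δx = 29.1 cm, so δΔx/Δx = 0.992/29.1 = 0.0340.

3.40%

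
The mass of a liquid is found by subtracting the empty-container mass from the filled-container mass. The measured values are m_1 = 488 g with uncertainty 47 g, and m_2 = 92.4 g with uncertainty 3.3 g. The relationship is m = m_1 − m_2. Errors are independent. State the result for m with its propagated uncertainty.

For a sum/difference, combine absolute errors in quadrature:
  (δm_1)² = 2210;  (δm_2)² = 10.9
δm = √(2220) = 47.1 g
m = 396 g.

396 ± 47.1 g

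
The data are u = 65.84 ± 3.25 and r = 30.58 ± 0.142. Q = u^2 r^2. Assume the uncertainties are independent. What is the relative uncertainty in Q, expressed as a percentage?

9.92%

For a monomial Q ∝ u^2, r^2, fractional errors add in quadrature:
  (2·δu/u)² = (2×0.0494)² = 0.00975;  (2·δr/r)² = (2×0.00464)² = 8.63e-05
δQ/Q = √(0.00983) = 0.0992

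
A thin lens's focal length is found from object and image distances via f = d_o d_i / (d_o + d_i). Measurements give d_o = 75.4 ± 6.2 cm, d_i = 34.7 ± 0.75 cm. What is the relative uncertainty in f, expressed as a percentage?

∂f/∂d_o = (d_i/(d_o+d_i))² = 0.0993;  ∂f/∂d_i = (d_o/(d_o+d_i))² = 0.469
δf = √((∂f/∂d_o · δd_o)² + (∂f/∂d_i · δd_i)²) = √(0.379 + 0.124) = 0.709 cm
f = 23.8 cm, so δf/f = 0.709/23.8 = 0.0298.

2.98%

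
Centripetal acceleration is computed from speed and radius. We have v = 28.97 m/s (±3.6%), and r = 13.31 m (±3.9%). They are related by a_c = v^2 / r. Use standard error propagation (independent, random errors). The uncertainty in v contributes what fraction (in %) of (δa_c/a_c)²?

77.3%

(δa_c/a_c)² = (2·δv/v)² + (-1·δr/r)²
  v term: (2×0.0360)² = 0.00518
  r term: (-1×0.0390)² = 0.00152
Total = 0.00671. Share from v = 0.00518/0.00671 = 0.773.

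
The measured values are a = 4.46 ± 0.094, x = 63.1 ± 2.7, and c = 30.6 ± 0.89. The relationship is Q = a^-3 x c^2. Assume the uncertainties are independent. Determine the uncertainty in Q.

Each factor contributes (exponent × relative error)² to (δQ/Q)²:
  (-3·δa/a)² = (-3×0.0211)² = 0.00400;  (1·δx/x)² = (1×0.0428)² = 0.00183;  (2·δc/c)² = (2×0.0291)² = 0.00338
δQ/Q = √(0.00921) = 0.0960
Q = 666, so δQ = 0.0960 × 666 = 63.9.

63.9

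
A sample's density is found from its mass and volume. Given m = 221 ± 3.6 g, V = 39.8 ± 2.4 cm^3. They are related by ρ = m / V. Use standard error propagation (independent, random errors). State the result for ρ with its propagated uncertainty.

Since ρ is a product/quotient, work with relative uncertainties:
  (1·δm/m)² = (1×0.0163)² = 0.000265;  (-1·δV/V)² = (-1×0.0603)² = 0.00364
δρ/ρ = √(0.00390) = 0.0625
ρ = 5.55 g/cm^3, so δρ = 0.0625 × 5.55 = 0.347 g/cm^3.

5.55 ± 0.347 g/cm^3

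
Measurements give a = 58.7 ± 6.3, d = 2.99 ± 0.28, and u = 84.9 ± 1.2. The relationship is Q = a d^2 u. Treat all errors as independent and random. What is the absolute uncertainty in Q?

For a monomial Q ∝ a, d^2, u, fractional errors add in quadrature:
  (1·δa/a)² = (1×0.107)² = 0.0115;  (2·δd/d)² = (2×0.0936)² = 0.0351;  (1·δu/u)² = (1×0.0141)² = 0.000200
δQ/Q = √(0.0468) = 0.216
Q = 44600, so δQ = 0.216 × 44600 = 9640.

9640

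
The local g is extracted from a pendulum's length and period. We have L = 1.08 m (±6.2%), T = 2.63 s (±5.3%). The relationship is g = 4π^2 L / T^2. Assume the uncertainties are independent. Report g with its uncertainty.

For a monomial g ∝ L, T^-2, fractional errors add in quadrature:
  (1·δL/L)² = (1×0.0620)² = 0.00384;  (-2·δT/T)² = (-2×0.0530)² = 0.0112
δg/g = √(0.0151) = 0.123
g = 6.16 m/s^2, so δg = 0.123 × 6.16 = 0.757 m/s^2.

6.16 ± 0.757 m/s^2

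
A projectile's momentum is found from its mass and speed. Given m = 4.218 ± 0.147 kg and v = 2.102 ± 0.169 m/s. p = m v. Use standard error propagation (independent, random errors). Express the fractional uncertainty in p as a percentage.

8.76%

Relative error in a monomial: (δp/p)² = Σ (nᵢ · δxᵢ/xᵢ)².
  (1·δm/m)² = (1×0.0349)² = 0.00121;  (1·δv/v)² = (1×0.0804)² = 0.00646
δp/p = √(0.00768) = 0.0876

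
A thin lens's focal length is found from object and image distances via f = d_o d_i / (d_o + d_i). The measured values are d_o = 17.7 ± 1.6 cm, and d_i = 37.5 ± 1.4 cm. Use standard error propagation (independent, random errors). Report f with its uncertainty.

12.0 ± 0.752 cm

∂f/∂d_o = (d_i/(d_o+d_i))² = 0.462;  ∂f/∂d_i = (d_o/(d_o+d_i))² = 0.103
δf = √((∂f/∂d_o · δd_o)² + (∂f/∂d_i · δd_i)²) = √(0.545 + 0.0207) = 0.752 cm
f = 12.0 cm.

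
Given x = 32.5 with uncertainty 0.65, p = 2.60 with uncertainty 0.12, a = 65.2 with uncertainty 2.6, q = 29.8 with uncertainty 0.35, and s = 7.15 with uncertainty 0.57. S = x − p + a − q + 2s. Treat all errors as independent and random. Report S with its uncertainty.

S is a linear combination, so absolute uncertainties add in quadrature:
  (δx)² = 0.423;  (δp)² = 0.0144;  (δa)² = 6.76;  (δq)² = 0.122;  (2·δs)² = 1.30
δS = √(8.62) = 2.94
S = 79.6.

79.6 ± 2.94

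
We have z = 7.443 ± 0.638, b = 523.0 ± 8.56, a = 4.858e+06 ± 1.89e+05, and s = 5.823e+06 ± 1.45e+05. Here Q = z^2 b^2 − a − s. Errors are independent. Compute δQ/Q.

Let p = z^2·b^2 = 1.515e+07. δp/p = √((2·δz/z)² + (2·δb/b)²) = √(0.0294 + 0.00107) = 0.175, so δp = 2.64e+06.
Q = p − a − s: δQ = √(δp² + δa² + δs²) = √(6.99e+12 + 3.57e+10 + 2.1e+10) = 2.66e+06
Q = 4.472e+06, so δQ/Q = 2.66e+06/4.472e+06 = 0.594.

0.594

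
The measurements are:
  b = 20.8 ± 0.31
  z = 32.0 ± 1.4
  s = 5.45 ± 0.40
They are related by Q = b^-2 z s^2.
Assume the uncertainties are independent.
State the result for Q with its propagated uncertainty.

2.20 ± 0.343

Products/powers → add relative errors in quadrature, weighted by exponent:
  (-2·δb/b)² = (-2×0.0149)² = 0.000888;  (1·δz/z)² = (1×0.0437)² = 0.00191;  (2·δs/s)² = (2×0.0734)² = 0.0215
δQ/Q = √(0.0243) = 0.156
Q = 2.20, so δQ = 0.156 × 2.20 = 0.343.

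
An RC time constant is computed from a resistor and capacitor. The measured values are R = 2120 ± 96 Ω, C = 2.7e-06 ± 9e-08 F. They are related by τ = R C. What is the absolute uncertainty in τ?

Each factor contributes (exponent × relative error)² to (δτ/τ)²:
  (1·δR/R)² = (1×0.0453)² = 0.00205;  (1·δC/C)² = (1×0.0333)² = 0.00111
δτ/τ = √(0.00316) = 0.0562
τ = 0.00572 s, so δτ = 0.0562 × 0.00572 = 0.000322 s.

0.000322 s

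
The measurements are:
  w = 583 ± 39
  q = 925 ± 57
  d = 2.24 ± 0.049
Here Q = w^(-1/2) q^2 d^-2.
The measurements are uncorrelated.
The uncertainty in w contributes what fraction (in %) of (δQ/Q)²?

(δQ/Q)² = (−½·δw/w)² + (2·δq/q)² + (-2·δd/d)²
  w term: (-0.5×0.0669)² = 0.00112
  q term: (2×0.0616)² = 0.0152
  d term: (-2×0.0219)² = 0.00191
Total = 0.0182. Share from w = 0.00112/0.0182 = 0.0614.

6.14%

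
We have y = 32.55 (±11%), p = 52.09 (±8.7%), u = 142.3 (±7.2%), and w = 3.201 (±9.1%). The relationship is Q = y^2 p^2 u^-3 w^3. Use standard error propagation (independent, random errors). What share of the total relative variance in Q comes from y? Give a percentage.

24.2%

(δQ/Q)² = (2·δy/y)² + (2·δp/p)² + (-3·δu/u)² + (3·δw/w)²
  y term: (2×0.110)² = 0.0484
  p term: (2×0.0870)² = 0.0303
  u term: (-3×0.0720)² = 0.0467
  w term: (3×0.0910)² = 0.0745
Total = 0.200. Share from y = 0.0484/0.200 = 0.242.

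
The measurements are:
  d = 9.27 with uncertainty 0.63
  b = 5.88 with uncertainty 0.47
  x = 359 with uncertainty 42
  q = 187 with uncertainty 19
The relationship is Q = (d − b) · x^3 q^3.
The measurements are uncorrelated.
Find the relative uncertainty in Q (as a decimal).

Let u = d − b = 3.39. δu = √(δd² + δb²) = √(0.397 + 0.221) = 0.786, so δu/u = 0.232.
Q is then a monomial in u, x, q:
δQ/Q = √((δu/u)² + (3·δx/x)² + (3·δq/q)²) = √(0.0538 + 0.123 + 0.0929) = 0.519

0.519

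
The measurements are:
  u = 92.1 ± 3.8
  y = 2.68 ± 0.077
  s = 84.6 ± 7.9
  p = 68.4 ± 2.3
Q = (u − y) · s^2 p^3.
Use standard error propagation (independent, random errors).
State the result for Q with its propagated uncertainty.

(2.05 ± 0.443) × 10^11

Let w = u − y = 89.4. δw = √(δu² + δy²) = √(14.4 + 0.00593) = 3.80, so δw/w = 0.0425.
Q is then a monomial in w, s, p:
δQ/Q = √((δw/w)² + (2·δs/s)² + (3·δp/p)²) = √(0.00181 + 0.0349 + 0.0102) = 0.216
Q = 2.05e+11, so δQ = 0.216 × 2.05e+11 = 4.43e+10.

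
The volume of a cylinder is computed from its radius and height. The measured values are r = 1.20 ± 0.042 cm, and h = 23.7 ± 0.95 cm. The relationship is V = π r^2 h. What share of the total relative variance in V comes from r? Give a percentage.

75.3%

(δV/V)² = (2·δr/r)² + (1·δh/h)²
  r term: (2×0.0350)² = 0.00490
  h term: (1×0.0401)² = 0.00161
Total = 0.00651. Share from r = 0.00490/0.00651 = 0.753.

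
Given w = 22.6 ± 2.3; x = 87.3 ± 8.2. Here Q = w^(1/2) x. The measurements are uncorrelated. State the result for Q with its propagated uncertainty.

Relative error in a monomial: (δQ/Q)² = Σ (nᵢ · δxᵢ/xᵢ)².
  (½·δw/w)² = (0.5×0.102)² = 0.00259;  (1·δx/x)² = (1×0.0939)² = 0.00882
δQ/Q = √(0.0114) = 0.107
Q = 415, so δQ = 0.107 × 415 = 44.3.

415 ± 44.3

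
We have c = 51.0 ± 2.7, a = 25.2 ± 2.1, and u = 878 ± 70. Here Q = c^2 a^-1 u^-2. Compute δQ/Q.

0.209

Relative error in a monomial: (δQ/Q)² = Σ (nᵢ · δxᵢ/xᵢ)².
  (2·δc/c)² = (2×0.0529)² = 0.0112;  (-1·δa/a)² = (-1×0.0833)² = 0.00694;  (-2·δu/u)² = (-2×0.0797)² = 0.0254
δQ/Q = √(0.0436) = 0.209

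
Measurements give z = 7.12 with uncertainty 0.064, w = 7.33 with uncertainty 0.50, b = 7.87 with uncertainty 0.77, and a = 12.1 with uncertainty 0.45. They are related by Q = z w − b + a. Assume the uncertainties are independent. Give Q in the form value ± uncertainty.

56.4 ± 3.70

Let p = z·w = 52.2. δp/p = √((1·δz/z)² + (1·δw/w)²) = √(8.08e-05 + 0.00465) = 0.0688, so δp = 3.59.
Q = p − b + a: δQ = √(δp² + δb² + δa²) = √(12.9 + 0.593 + 0.203) = 3.70
Q = 56.4.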